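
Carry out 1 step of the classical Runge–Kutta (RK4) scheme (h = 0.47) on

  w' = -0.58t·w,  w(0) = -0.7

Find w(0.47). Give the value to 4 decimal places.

RK4: k1 = f(t_n, w_n); k2 = f(t_n + h/2, w_n + (h/2)·k1); k3 = f(t_n + h/2, w_n + (h/2)·k2); k4 = f(t_n + h, w_n + h·k3); w_{n+1} = w_n + (h/6)·(k1 + 2k2 + 2k3 + k4).
t=0.000000, w=-0.700000:
  k1 = f(0.000000, -0.700000) = 0.000000
  k2 = f(0.235000, -0.700000) = 0.095410
  k3 = f(0.235000, -0.677579) = 0.092354
  k4 = f(0.470000, -0.656594) = 0.178987
  w ← -0.700000 + (0.47/6)·(k1 + 2k2 + 2k3 + k4) = -0.656563
w(0.47) ≈ -0.6566

-0.6566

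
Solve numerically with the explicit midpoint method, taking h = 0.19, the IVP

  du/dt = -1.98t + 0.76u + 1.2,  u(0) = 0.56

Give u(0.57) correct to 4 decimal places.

Midpoint: k1 = f(t_n, u_n); k2 = f(t_n + h/2, u_n + (h/2)·k1); u_{n+1} = u_n + h·k2.
t=0.000000, u=0.560000:
  k1 = f(0.000000, 0.560000) = 1.625600
  k2 = f(0.095000, 0.714432) = 1.554868
  u ← 0.560000 + 0.19·1.554868 = 0.855425
t=0.190000, u=0.855425:
  k1 = f(0.190000, 0.855425) = 1.473923
  k2 = f(0.285000, 0.995448) = 1.392240
  u ← 0.855425 + 0.19·1.392240 = 1.119951
t=0.380000, u=1.119951:
  k1 = f(0.380000, 1.119951) = 1.298762
  k2 = f(0.475000, 1.243333) = 1.204433
  u ← 1.119951 + 0.19·1.204433 = 1.348793
u(0.57) ≈ 1.3488

1.3488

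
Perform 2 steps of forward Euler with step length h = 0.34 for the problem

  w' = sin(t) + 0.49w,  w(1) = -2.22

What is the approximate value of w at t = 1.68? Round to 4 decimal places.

Euler: w_{n+1} = w_n + h·f(t_n, w_n).
t=1.000000, w=-2.220000: f=-0.246329 → w ← -2.220000 + 0.34·(-0.246329) = -2.303752
t=1.340000, w=-2.303752: f=-0.155354 → w ← -2.303752 + 0.34·(-0.155354) = -2.356572
w(1.68) ≈ -2.3566

-2.3566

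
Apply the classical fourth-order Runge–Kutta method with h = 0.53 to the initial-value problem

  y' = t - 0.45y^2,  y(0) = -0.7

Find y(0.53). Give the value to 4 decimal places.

-0.6817

RK4: k1 = f(t_n, y_n); k2 = f(t_n + h/2, y_n + (h/2)·k1); k3 = f(t_n + h/2, y_n + (h/2)·k2); k4 = f(t_n + h, y_n + h·k3); y_{n+1} = y_n + (h/6)·(k1 + 2k2 + 2k3 + k4).
t=0.000000, y=-0.700000:
  k1 = f(0.000000, -0.700000) = -0.220500
  k2 = f(0.265000, -0.758432) = 0.006151
  k3 = f(0.265000, -0.698370) = 0.045526
  k4 = f(0.530000, -0.675871) = 0.324439
  y ← -0.700000 + (0.53/6)·(k1 + 2k2 + 2k3 + k4) = -0.681689
y(0.53) ≈ -0.6817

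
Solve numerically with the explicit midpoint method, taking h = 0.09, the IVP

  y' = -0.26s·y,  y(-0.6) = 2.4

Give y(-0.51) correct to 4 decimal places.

2.4314

Midpoint: k1 = f(s_n, y_n); k2 = f(s_n + h/2, y_n + (h/2)·k1); y_{n+1} = y_n + h·k2.
s=-0.600000, y=2.400000:
  k1 = f(-0.600000, 2.400000) = 0.374400
  k2 = f(-0.555000, 2.416848) = 0.348751
  y ← 2.400000 + 0.09·0.348751 = 2.431388
y(-0.51) ≈ 2.4314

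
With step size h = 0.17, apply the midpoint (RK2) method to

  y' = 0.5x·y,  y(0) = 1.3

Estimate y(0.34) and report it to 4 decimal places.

1.3380

Midpoint: k1 = f(x_n, y_n); k2 = f(x_n + h/2, y_n + (h/2)·k1); y_{n+1} = y_n + h·k2.
x=0.000000, y=1.300000:
  k1 = f(0.000000, 1.300000) = 0.000000
  k2 = f(0.085000, 1.300000) = 0.055250
  y ← 1.300000 + 0.17·0.055250 = 1.309392
x=0.170000, y=1.309392:
  k1 = f(0.170000, 1.309392) = 0.111298
  k2 = f(0.255000, 1.318853) = 0.168154
  y ← 1.309392 + 0.17·0.168154 = 1.337979
y(0.34) ≈ 1.3380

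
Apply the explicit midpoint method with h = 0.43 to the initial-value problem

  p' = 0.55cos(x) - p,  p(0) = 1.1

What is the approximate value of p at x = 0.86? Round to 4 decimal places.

Midpoint: k1 = f(x_n, p_n); k2 = f(x_n + h/2, p_n + (h/2)·k1); p_{n+1} = p_n + h·k2.
x=0.000000, p=1.100000:
  k1 = f(0.000000, 1.100000) = -0.550000
  k2 = f(0.215000, 0.981750) = -0.444413
  p ← 1.100000 + 0.43·(-0.444413) = 0.908902
x=0.430000, p=0.908902:
  k1 = f(0.430000, 0.908902) = -0.408971
  k2 = f(0.645000, 0.820974) = -0.381469
  p ← 0.908902 + 0.43·(-0.381469) = 0.744871
p(0.86) ≈ 0.7449

0.7449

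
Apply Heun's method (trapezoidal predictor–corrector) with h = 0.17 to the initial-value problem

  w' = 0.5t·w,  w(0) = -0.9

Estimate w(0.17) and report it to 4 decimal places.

-0.9065

Heun: k1 = f(t_n, w_n); k2 = f(t_n + h, w_n + h·k1); w_{n+1} = w_n + (h/2)·(k1 + k2).
t=0.000000, w=-0.900000:
  k1 = f(0.000000, -0.900000) = 0.000000
  k2 = f(0.170000, -0.900000) = -0.076500
  w ← -0.900000 + (0.17/2)·(0.000000 + (-0.076500)) = -0.906502
w(0.17) ≈ -0.9065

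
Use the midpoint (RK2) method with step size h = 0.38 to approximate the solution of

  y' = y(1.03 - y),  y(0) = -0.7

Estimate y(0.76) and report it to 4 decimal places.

-3.7608

Midpoint: k1 = f(x_n, y_n); k2 = f(x_n + h/2, y_n + (h/2)·k1); y_{n+1} = y_n + h·k2.
x=0.000000, y=-0.700000:
  k1 = f(0.000000, -0.700000) = -1.211000
  k2 = f(0.190000, -0.930090) = -1.823060
  y ← -0.700000 + 0.38·(-1.823060) = -1.392763
x=0.380000, y=-1.392763:
  k1 = f(0.380000, -1.392763) = -3.374334
  k2 = f(0.570000, -2.033886) = -6.231596
  y ← -1.392763 + 0.38·(-6.231596) = -3.760769
y(0.76) ≈ -3.7608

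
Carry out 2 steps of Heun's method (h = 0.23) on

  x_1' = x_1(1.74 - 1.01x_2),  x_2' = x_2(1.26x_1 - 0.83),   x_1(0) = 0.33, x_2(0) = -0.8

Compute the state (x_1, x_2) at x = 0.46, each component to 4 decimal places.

Heun on (x_1,x_2): k1 = f(x_n, state_n); k2 = f(x_n + h, state_n + h·k1); state_{n+1} = state_n + (h/2)·(k1 + k2).
0.000000: (0.330000, -0.800000)
  k1 = (0.840840, 0.331360)
  predictor → (0.523393, -0.723787)
  k2 = (1.293318, 0.123423)
  → (0.575428, -0.747700)
0.230000: (0.575428, -0.747700)
  k1 = (1.435795, 0.078479)
  predictor → (0.905661, -0.729650)
  k2 = (2.243274, -0.227018)
  → (0.998521, -0.764782)
(x_1(0.46), x_2(0.46)) ≈ (0.9985, -0.7648)

0.9985, -0.7648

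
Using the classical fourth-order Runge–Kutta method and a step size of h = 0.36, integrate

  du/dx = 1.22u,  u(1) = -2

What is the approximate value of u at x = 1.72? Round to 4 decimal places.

-4.8132

RK4: k1 = f(x_n, u_n); k2 = f(x_n + h/2, u_n + (h/2)·k1); k3 = f(x_n + h/2, u_n + (h/2)·k2); k4 = f(x_n + h, u_n + h·k3); u_{n+1} = u_n + (h/6)·(k1 + 2k2 + 2k3 + k4).
x=1.000000, u=-2.000000:
  k1 = f(1.000000, -2.000000) = -2.440000
  k2 = f(1.180000, -2.439200) = -2.975824
  k3 = f(1.180000, -2.535648) = -3.093491
  k4 = f(1.360000, -3.113657) = -3.798661
  u ← -2.000000 + (0.36/6)·(k1 + 2k2 + 2k3 + k4) = -3.102637
x=1.360000, u=-3.102637:
  k1 = f(1.360000, -3.102637) = -3.785218
  k2 = f(1.540000, -3.783977) = -4.616452
  k3 = f(1.540000, -3.933599) = -4.798990
  k4 = f(1.720000, -4.830274) = -5.892934
  u ← -3.102637 + (0.36/6)·(k1 + 2k2 + 2k3 + k4) = -4.813180
u(1.72) ≈ -4.8132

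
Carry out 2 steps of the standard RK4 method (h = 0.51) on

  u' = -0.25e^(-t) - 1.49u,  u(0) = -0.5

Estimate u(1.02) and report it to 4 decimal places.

-0.1822

RK4: k1 = f(t_n, u_n); k2 = f(t_n + h/2, u_n + (h/2)·k1); k3 = f(t_n + h/2, u_n + (h/2)·k2); k4 = f(t_n + h, u_n + h·k3); u_{n+1} = u_n + (h/6)·(k1 + 2k2 + 2k3 + k4).
t=0.000000, u=-0.500000:
  k1 = f(0.000000, -0.500000) = 0.495000
  k2 = f(0.255000, -0.373775) = 0.363196
  k3 = f(0.255000, -0.407385) = 0.413275
  k4 = f(0.510000, -0.289230) = 0.280829
  u ← -0.500000 + (0.51/6)·(k1 + 2k2 + 2k3 + k4) = -0.302055
t=0.510000, u=-0.302055:
  k1 = f(0.510000, -0.302055) = 0.299937
  k2 = f(0.765000, -0.225571) = 0.219767
  k3 = f(0.765000, -0.246014) = 0.250228
  k4 = f(1.020000, -0.174439) = 0.169765
  u ← -0.302055 + (0.51/6)·(k1 + 2k2 + 2k3 + k4) = -0.182231
u(1.02) ≈ -0.1822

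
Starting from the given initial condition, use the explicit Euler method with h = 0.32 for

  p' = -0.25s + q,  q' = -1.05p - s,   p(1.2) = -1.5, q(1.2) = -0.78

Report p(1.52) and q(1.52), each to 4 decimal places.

Euler on (p,q): p_{n+1} = p_n + h·p', q_{n+1} = q_n + h·q'.
1.200000: (-1.500000, -0.780000); f=(-1.080000, 0.375000) → (-1.845600, -0.660000)
(p(1.52), q(1.52)) ≈ (-1.8456, -0.6600)

-1.8456, -0.6600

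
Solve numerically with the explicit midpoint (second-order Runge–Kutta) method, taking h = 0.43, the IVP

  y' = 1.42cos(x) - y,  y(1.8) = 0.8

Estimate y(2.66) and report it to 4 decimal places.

-0.1909

Midpoint: k1 = f(x_n, y_n); k2 = f(x_n + h/2, y_n + (h/2)·k1); y_{n+1} = y_n + h·k2.
x=1.800000, y=0.800000:
  k1 = f(1.800000, 0.800000) = -1.122627
  k2 = f(2.015000, 0.558635) = -1.168865
  y ← 0.800000 + 0.43·(-1.168865) = 0.297388
x=2.230000, y=0.297388:
  k1 = f(2.230000, 0.297388) = -1.167121
  k2 = f(2.445000, 0.046457) = -1.135644
  y ← 0.297388 + 0.43·(-1.135644) = -0.190939
y(2.66) ≈ -0.1909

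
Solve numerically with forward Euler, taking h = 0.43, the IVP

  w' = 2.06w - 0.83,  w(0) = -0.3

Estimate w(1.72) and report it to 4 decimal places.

Euler: w_{n+1} = w_n + h·f(x_n, w_n).
x=0.000000, w=-0.300000: f=-1.448000 → w ← -0.300000 + 0.43·(-1.448000) = -0.922640
x=0.430000, w=-0.922640: f=-2.730638 → w ← -0.922640 + 0.43·(-2.730638) = -2.096815
x=0.860000, w=-2.096815: f=-5.149438 → w ← -2.096815 + 0.43·(-5.149438) = -4.311073
x=1.290000, w=-4.311073: f=-9.710810 → w ← -4.311073 + 0.43·(-9.710810) = -8.486721
w(1.72) ≈ -8.4867

-8.4867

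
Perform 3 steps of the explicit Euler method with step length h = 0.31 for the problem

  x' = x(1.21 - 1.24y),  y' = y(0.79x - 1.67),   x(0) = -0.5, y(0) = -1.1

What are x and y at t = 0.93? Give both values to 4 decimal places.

Euler on (x,y): x_{n+1} = x_n + h·x', y_{n+1} = y_n + h·y'.
0.000000: (-0.500000, -1.100000); f=(-1.287000, 2.271500) → (-0.898970, -0.395835)
0.310000: (-0.898970, -0.395835); f=(-1.529000, 0.942161) → (-1.372960, -0.103765)
0.620000: (-1.372960, -0.103765); f=(-1.837939, 0.285835) → (-1.942721, -0.015156)
(x(0.93), y(0.93)) ≈ (-1.9427, -0.0152)

-1.9427, -0.0152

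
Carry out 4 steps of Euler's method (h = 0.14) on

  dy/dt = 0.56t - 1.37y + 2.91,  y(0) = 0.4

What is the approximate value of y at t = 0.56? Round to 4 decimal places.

Euler: y_{n+1} = y_n + h·f(t_n, y_n).
t=0.000000, y=0.400000: f=2.362000 → y ← 0.400000 + 0.14·2.362000 = 0.730680
t=0.140000, y=0.730680: f=1.987368 → y ← 0.730680 + 0.14·1.987368 = 1.008912
t=0.280000, y=1.008912: f=1.684591 → y ← 1.008912 + 0.14·1.684591 = 1.244754
t=0.420000, y=1.244754: f=1.439887 → y ← 1.244754 + 0.14·1.439887 = 1.446338
y(0.56) ≈ 1.4463

1.4463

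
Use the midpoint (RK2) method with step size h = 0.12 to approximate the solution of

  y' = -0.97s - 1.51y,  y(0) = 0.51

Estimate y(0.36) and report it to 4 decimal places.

Midpoint: k1 = f(s_n, y_n); k2 = f(s_n + h/2, y_n + (h/2)·k1); y_{n+1} = y_n + h·k2.
s=0.000000, y=0.510000:
  k1 = f(0.000000, 0.510000) = -0.770100
  k2 = f(0.060000, 0.463794) = -0.758529
  y ← 0.510000 + 0.12·(-0.758529) = 0.418977
s=0.120000, y=0.418977:
  k1 = f(0.120000, 0.418977) = -0.749055
  k2 = f(0.180000, 0.374033) = -0.739390
  y ← 0.418977 + 0.12·(-0.739390) = 0.330250
s=0.240000, y=0.330250:
  k1 = f(0.240000, 0.330250) = -0.731477
  k2 = f(0.300000, 0.286361) = -0.723405
  y ← 0.330250 + 0.12·(-0.723405) = 0.243441
y(0.36) ≈ 0.2434

0.2434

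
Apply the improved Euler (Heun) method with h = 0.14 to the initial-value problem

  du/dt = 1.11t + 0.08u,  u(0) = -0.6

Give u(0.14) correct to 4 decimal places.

-0.5959

Heun: k1 = f(t_n, u_n); k2 = f(t_n + h, u_n + h·k1); u_{n+1} = u_n + (h/2)·(k1 + k2).
t=0.000000, u=-0.600000:
  k1 = f(0.000000, -0.600000) = -0.048000
  k2 = f(0.140000, -0.606720) = 0.106862
  u ← -0.600000 + (0.14/2)·(-0.048000 + 0.106862) = -0.595880
u(0.14) ≈ -0.5959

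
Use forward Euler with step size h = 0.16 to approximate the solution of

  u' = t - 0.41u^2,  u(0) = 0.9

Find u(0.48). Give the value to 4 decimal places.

Euler: u_{n+1} = u_n + h·f(t_n, u_n).
t=0.000000, u=0.900000: f=-0.332100 → u ← 0.900000 + 0.16·(-0.332100) = 0.846864
t=0.160000, u=0.846864: f=-0.134043 → u ← 0.846864 + 0.16·(-0.134043) = 0.825417
t=0.320000, u=0.825417: f=0.040662 → u ← 0.825417 + 0.16·0.040662 = 0.831923
u(0.48) ≈ 0.8319

0.8319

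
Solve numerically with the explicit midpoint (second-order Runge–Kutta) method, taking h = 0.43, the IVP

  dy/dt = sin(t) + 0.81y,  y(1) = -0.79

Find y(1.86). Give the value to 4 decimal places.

-0.4086

Midpoint: k1 = f(t_n, y_n); k2 = f(t_n + h/2, y_n + (h/2)·k1); y_{n+1} = y_n + h·k2.
t=1.000000, y=-0.790000:
  k1 = f(1.000000, -0.790000) = 0.201571
  k2 = f(1.215000, -0.746662) = 0.332573
  y ← -0.790000 + 0.43·0.332573 = -0.646994
t=1.430000, y=-0.646994:
  k1 = f(1.430000, -0.646994) = 0.466040
  k2 = f(1.645000, -0.546795) = 0.554344
  y ← -0.646994 + 0.43·0.554344 = -0.408626
y(1.86) ≈ -0.4086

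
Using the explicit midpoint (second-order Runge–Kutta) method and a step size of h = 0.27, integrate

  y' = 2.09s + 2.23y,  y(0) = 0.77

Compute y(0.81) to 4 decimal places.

Midpoint: k1 = f(s_n, y_n); k2 = f(s_n + h/2, y_n + (h/2)·k1); y_{n+1} = y_n + h·k2.
s=0.000000, y=0.770000:
  k1 = f(0.000000, 0.770000) = 1.717100
  k2 = f(0.135000, 1.001809) = 2.516183
  y ← 0.770000 + 0.27·2.516183 = 1.449369
s=0.270000, y=1.449369:
  k1 = f(0.270000, 1.449369) = 3.796394
  k2 = f(0.405000, 1.961883) = 5.221448
  y ← 1.449369 + 0.27·5.221448 = 2.859160
s=0.540000, y=2.859160:
  k1 = f(0.540000, 2.859160) = 7.504528
  k2 = f(0.675000, 3.872272) = 10.045916
  y ← 2.859160 + 0.27·10.045916 = 5.571558
y(0.81) ≈ 5.5716

5.5716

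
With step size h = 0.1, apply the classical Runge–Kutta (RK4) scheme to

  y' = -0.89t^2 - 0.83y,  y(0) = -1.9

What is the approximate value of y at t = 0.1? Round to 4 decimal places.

-1.7490

RK4: k1 = f(t_n, y_n); k2 = f(t_n + h/2, y_n + (h/2)·k1); k3 = f(t_n + h/2, y_n + (h/2)·k2); k4 = f(t_n + h, y_n + h·k3); y_{n+1} = y_n + (h/6)·(k1 + 2k2 + 2k3 + k4).
t=0.000000, y=-1.900000:
  k1 = f(0.000000, -1.900000) = 1.577000
  k2 = f(0.050000, -1.821150) = 1.509329
  k3 = f(0.050000, -1.824534) = 1.512138
  k4 = f(0.100000, -1.748786) = 1.442593
  y ← -1.900000 + (0.1/6)·(k1 + 2k2 + 2k3 + k4) = -1.748958
y(0.1) ≈ -1.7490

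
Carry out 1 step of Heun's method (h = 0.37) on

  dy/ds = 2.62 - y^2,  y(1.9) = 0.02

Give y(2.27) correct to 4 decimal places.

Heun: k1 = f(s_n, y_n); k2 = f(s_n + h, y_n + h·k1); y_{n+1} = y_n + (h/2)·(k1 + k2).
s=1.900000, y=0.020000:
  k1 = f(1.900000, 0.020000) = 2.619600
  k2 = f(2.270000, 0.989252) = 1.641380
  y ← 0.020000 + (0.37/2)·(2.619600 + 1.641380) = 0.808281
y(2.27) ≈ 0.8083

0.8083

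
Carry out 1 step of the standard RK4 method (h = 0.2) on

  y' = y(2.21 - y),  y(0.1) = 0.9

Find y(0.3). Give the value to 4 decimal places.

RK4: k1 = f(t_n, y_n); k2 = f(t_n + h/2, y_n + (h/2)·k1); k3 = f(t_n + h/2, y_n + (h/2)·k2); k4 = f(t_n + h, y_n + h·k3); y_{n+1} = y_n + (h/6)·(k1 + 2k2 + 2k3 + k4).
t=0.100000, y=0.900000:
  k1 = f(0.100000, 0.900000) = 1.179000
  k2 = f(0.200000, 1.017900) = 1.213439
  k3 = f(0.200000, 1.021344) = 1.214027
  k4 = f(0.300000, 1.142805) = 1.219596
  y ← 0.900000 + (0.2/6)·(k1 + 2k2 + 2k3 + k4) = 1.141784
y(0.3) ≈ 1.1418

1.1418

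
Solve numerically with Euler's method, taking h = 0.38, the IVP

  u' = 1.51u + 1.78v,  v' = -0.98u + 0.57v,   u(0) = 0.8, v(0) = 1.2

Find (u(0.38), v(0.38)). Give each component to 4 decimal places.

2.0707, 1.1620

Euler on (u,v): u_{n+1} = u_n + h·u', v_{n+1} = v_n + h·v'.
0.000000: (0.800000, 1.200000); f=(3.344000, -0.100000) → (2.070720, 1.162000)
(u(0.38), v(0.38)) ≈ (2.0707, 1.1620)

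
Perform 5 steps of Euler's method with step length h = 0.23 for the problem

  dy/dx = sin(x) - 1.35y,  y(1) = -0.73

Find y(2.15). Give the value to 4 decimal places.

0.4833

Euler: y_{n+1} = y_n + h·f(x_n, y_n).
x=1.000000, y=-0.730000: f=1.826971 → y ← -0.730000 + 0.23·1.826971 = -0.309797
x=1.230000, y=-0.309797: f=1.360714 → y ← -0.309797 + 0.23·1.360714 = 0.003168
x=1.460000, y=0.003168: f=0.989592 → y ← 0.003168 + 0.23·0.989592 = 0.230774
x=1.690000, y=0.230774: f=0.681359 → y ← 0.230774 + 0.23·0.681359 = 0.387486
x=1.920000, y=0.387486: f=0.416539 → y ← 0.387486 + 0.23·0.416539 = 0.483290
y(2.15) ≈ 0.4833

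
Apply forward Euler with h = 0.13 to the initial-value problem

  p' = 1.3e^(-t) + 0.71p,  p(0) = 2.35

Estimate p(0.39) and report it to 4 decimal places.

3.5567

Euler: p_{n+1} = p_n + h·f(t_n, p_n).
t=0.000000, p=2.350000: f=2.968500 → p ← 2.350000 + 0.13·2.968500 = 2.735905
t=0.130000, p=2.735905: f=3.084017 → p ← 2.735905 + 0.13·3.084017 = 3.136827
t=0.260000, p=3.136827: f=3.229514 → p ← 3.136827 + 0.13·3.229514 = 3.556664
p(0.39) ≈ 3.5567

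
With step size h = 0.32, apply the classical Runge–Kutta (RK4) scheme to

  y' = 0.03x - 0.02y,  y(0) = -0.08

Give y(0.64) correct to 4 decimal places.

-0.0729

RK4: k1 = f(x_n, y_n); k2 = f(x_n + h/2, y_n + (h/2)·k1); k3 = f(x_n + h/2, y_n + (h/2)·k2); k4 = f(x_n + h, y_n + h·k3); y_{n+1} = y_n + (h/6)·(k1 + 2k2 + 2k3 + k4).
x=0.000000, y=-0.080000:
  k1 = f(0.000000, -0.080000) = 0.001600
  k2 = f(0.160000, -0.079744) = 0.006395
  k3 = f(0.160000, -0.078977) = 0.006380
  k4 = f(0.320000, -0.077959) = 0.011159
  y ← -0.080000 + (0.32/6)·(k1 + 2k2 + 2k3 + k4) = -0.077957
x=0.320000, y=-0.077957:
  k1 = f(0.320000, -0.077957) = 0.011159
  k2 = f(0.480000, -0.076171) = 0.015923
  k3 = f(0.480000, -0.075409) = 0.015908
  k4 = f(0.640000, -0.072866) = 0.020657
  y ← -0.077957 + (0.32/6)·(k1 + 2k2 + 2k3 + k4) = -0.072865
y(0.64) ≈ -0.0729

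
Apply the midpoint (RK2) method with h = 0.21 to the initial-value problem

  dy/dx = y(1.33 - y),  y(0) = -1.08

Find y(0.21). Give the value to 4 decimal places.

Midpoint: k1 = f(x_n, y_n); k2 = f(x_n + h/2, y_n + (h/2)·k1); y_{n+1} = y_n + h·k2.
x=0.000000, y=-1.080000:
  k1 = f(0.000000, -1.080000) = -2.602800
  k2 = f(0.105000, -1.353294) = -3.631286
  y ← -1.080000 + 0.21·(-3.631286) = -1.842570
y(0.21) ≈ -1.8426

-1.8426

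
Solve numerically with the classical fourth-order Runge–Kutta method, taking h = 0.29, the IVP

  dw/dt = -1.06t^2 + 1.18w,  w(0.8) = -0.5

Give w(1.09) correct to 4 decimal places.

-1.0281

RK4: k1 = f(t_n, w_n); k2 = f(t_n + h/2, w_n + (h/2)·k1); k3 = f(t_n + h/2, w_n + (h/2)·k2); k4 = f(t_n + h, w_n + h·k3); w_{n+1} = w_n + (h/6)·(k1 + 2k2 + 2k3 + k4).
t=0.800000, w=-0.500000:
  k1 = f(0.800000, -0.500000) = -1.268400
  k2 = f(0.945000, -0.683918) = -1.753630
  k3 = f(0.945000, -0.754276) = -1.836653
  k4 = f(1.090000, -1.032629) = -2.477889
  w ← -0.500000 + (0.29/6)·(k1 + 2k2 + 2k3 + k4) = -1.028131
w(1.09) ≈ -1.0281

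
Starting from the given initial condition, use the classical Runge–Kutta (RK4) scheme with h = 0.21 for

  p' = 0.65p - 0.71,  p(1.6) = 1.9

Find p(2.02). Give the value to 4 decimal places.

RK4: k1 = f(s_n, p_n); k2 = f(s_n + h/2, p_n + (h/2)·k1); k3 = f(s_n + h/2, p_n + (h/2)·k2); k4 = f(s_n + h, p_n + h·k3); p_{n+1} = p_n + (h/6)·(k1 + 2k2 + 2k3 + k4).
s=1.600000, p=1.900000:
  k1 = f(1.600000, 1.900000) = 0.525000
  k2 = f(1.705000, 1.955125) = 0.560831
  k3 = f(1.705000, 1.958887) = 0.563277
  k4 = f(1.810000, 2.018288) = 0.601887
  p ← 1.900000 + (0.21/6)·(k1 + 2k2 + 2k3 + k4) = 2.018129
s=1.810000, p=2.018129:
  k1 = f(1.810000, 2.018129) = 0.601784
  k2 = f(1.915000, 2.081316) = 0.642855
  k3 = f(1.915000, 2.085628) = 0.645658
  k4 = f(2.020000, 2.153717) = 0.689916
  p ← 2.018129 + (0.21/6)·(k1 + 2k2 + 2k3 + k4) = 2.153534
p(2.02) ≈ 2.1535

2.1535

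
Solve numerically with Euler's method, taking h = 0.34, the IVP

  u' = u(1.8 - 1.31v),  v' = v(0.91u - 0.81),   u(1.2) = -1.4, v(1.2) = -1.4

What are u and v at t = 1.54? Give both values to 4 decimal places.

-3.1298, -0.4080

Euler on (u,v): u_{n+1} = u_n + h·u', v_{n+1} = v_n + h·v'.
1.200000: (-1.400000, -1.400000); f=(-5.087600, 2.917600) → (-3.129784, -0.408016)
(u(1.54), v(1.54)) ≈ (-3.1298, -0.4080)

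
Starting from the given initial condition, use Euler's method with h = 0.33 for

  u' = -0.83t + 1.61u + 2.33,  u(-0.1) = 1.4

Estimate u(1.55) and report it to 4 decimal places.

Euler: u_{n+1} = u_n + h·f(t_n, u_n).
t=-0.100000, u=1.400000: f=4.667000 → u ← 1.400000 + 0.33·4.667000 = 2.940110
t=0.230000, u=2.940110: f=6.872677 → u ← 2.940110 + 0.33·6.872677 = 5.208093
t=0.560000, u=5.208093: f=10.250230 → u ← 5.208093 + 0.33·10.250230 = 8.590669
t=0.890000, u=8.590669: f=15.422278 → u ← 8.590669 + 0.33·15.422278 = 13.680021
t=1.220000, u=13.680021: f=23.342234 → u ← 13.680021 + 0.33·23.342234 = 21.382958
u(1.55) ≈ 21.3830

21.3830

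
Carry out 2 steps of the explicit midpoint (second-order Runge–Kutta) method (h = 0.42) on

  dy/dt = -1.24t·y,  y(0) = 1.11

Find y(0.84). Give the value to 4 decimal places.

Midpoint: k1 = f(t_n, y_n); k2 = f(t_n + h/2, y_n + (h/2)·k1); y_{n+1} = y_n + h·k2.
t=0.000000, y=1.110000:
  k1 = f(0.000000, 1.110000) = 0.000000
  k2 = f(0.210000, 1.110000) = -0.289044
  y ← 1.110000 + 0.42·(-0.289044) = 0.988602
t=0.420000, y=0.988602:
  k1 = f(0.420000, 0.988602) = -0.514864
  k2 = f(0.630000, 0.880480) = -0.687831
  y ← 0.988602 + 0.42·(-0.687831) = 0.699712
y(0.84) ≈ 0.6997

0.6997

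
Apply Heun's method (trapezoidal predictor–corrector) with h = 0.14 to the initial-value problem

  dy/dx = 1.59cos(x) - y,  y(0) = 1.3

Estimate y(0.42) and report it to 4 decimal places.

Heun: k1 = f(x_n, y_n); k2 = f(x_n + h, y_n + h·k1); y_{n+1} = y_n + (h/2)·(k1 + k2).
x=0.000000, y=1.300000:
  k1 = f(0.000000, 1.300000) = 0.290000
  k2 = f(0.140000, 1.340600) = 0.233843
  y ← 1.300000 + (0.14/2)·(0.290000 + 0.233843) = 1.336669
x=0.140000, y=1.336669:
  k1 = f(0.140000, 1.336669) = 0.237774
  k2 = f(0.280000, 1.369957) = 0.158121
  y ← 1.336669 + (0.14/2)·(0.237774 + 0.158121) = 1.364382
x=0.280000, y=1.364382:
  k1 = f(0.280000, 1.364382) = 0.163696
  k2 = f(0.420000, 1.387299) = 0.064512
  y ← 1.364382 + (0.14/2)·(0.163696 + 0.064512) = 1.380356
y(0.42) ≈ 1.3804

1.3804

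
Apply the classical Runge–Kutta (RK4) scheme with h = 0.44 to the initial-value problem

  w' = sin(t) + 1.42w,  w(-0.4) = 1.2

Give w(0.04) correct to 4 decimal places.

2.1181

RK4: k1 = f(t_n, w_n); k2 = f(t_n + h/2, w_n + (h/2)·k1); k3 = f(t_n + h/2, w_n + (h/2)·k2); k4 = f(t_n + h, w_n + h·k3); w_{n+1} = w_n + (h/6)·(k1 + 2k2 + 2k3 + k4).
t=-0.400000, w=1.200000:
  k1 = f(-0.400000, 1.200000) = 1.314582
  k2 = f(-0.180000, 1.489208) = 1.935646
  k3 = f(-0.180000, 1.625842) = 2.129666
  k4 = f(0.040000, 2.137053) = 3.074605
  w ← 1.200000 + (0.44/6)·(k1 + 2k2 + 2k3 + k4) = 2.118119
w(0.04) ≈ 2.1181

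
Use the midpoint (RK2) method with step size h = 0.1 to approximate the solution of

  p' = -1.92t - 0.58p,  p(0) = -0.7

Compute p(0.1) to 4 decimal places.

Midpoint: k1 = f(t_n, p_n); k2 = f(t_n + h/2, p_n + (h/2)·k1); p_{n+1} = p_n + h·k2.
t=0.000000, p=-0.700000:
  k1 = f(0.000000, -0.700000) = 0.406000
  k2 = f(0.050000, -0.679700) = 0.298226
  p ← -0.700000 + 0.1·0.298226 = -0.670177
p(0.1) ≈ -0.6702

-0.6702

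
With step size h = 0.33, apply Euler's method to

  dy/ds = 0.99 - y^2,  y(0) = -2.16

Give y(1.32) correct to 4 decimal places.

-177.3146

Euler: y_{n+1} = y_n + h·f(s_n, y_n).
s=0.000000, y=-2.160000: f=-3.675600 → y ← -2.160000 + 0.33·(-3.675600) = -3.372948
s=0.330000, y=-3.372948: f=-10.386778 → y ← -3.372948 + 0.33·(-10.386778) = -6.800585
s=0.660000, y=-6.800585: f=-45.257954 → y ← -6.800585 + 0.33·(-45.257954) = -21.735710
s=0.990000, y=-21.735710: f=-471.451070 → y ← -21.735710 + 0.33·(-471.451070) = -177.314562
y(1.32) ≈ -177.3146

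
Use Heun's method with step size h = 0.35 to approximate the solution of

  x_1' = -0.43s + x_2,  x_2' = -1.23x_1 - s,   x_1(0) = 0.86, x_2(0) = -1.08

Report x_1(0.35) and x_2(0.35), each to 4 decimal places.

Heun on (x_1,x_2): k1 = f(s_n, state_n); k2 = f(s_n + h, state_n + h·k1); state_{n+1} = state_n + (h/2)·(k1 + k2).
0.000000: (0.860000, -1.080000)
  k1 = (-1.080000, -1.057800)
  predictor → (0.482000, -1.450230)
  k2 = (-1.600730, -0.942860)
  → (0.390872, -1.430116)
(x_1(0.35), x_2(0.35)) ≈ (0.3909, -1.4301)

0.3909, -1.4301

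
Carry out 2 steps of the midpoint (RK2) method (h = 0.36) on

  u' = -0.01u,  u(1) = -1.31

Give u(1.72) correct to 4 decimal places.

Midpoint: k1 = f(x_n, u_n); k2 = f(x_n + h/2, u_n + (h/2)·k1); u_{n+1} = u_n + h·k2.
x=1.000000, u=-1.310000:
  k1 = f(1.000000, -1.310000) = 0.013100
  k2 = f(1.180000, -1.307642) = 0.013076
  u ← -1.310000 + 0.36·0.013076 = -1.305292
x=1.360000, u=-1.305292:
  k1 = f(1.360000, -1.305292) = 0.013053
  k2 = f(1.540000, -1.302943) = 0.013029
  u ← -1.305292 + 0.36·0.013029 = -1.300602
u(1.72) ≈ -1.3006

-1.3006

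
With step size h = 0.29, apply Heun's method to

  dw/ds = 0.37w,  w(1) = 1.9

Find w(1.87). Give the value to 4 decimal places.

2.6200

Heun: k1 = f(s_n, w_n); k2 = f(s_n + h, w_n + h·k1); w_{n+1} = w_n + (h/2)·(k1 + k2).
s=1.000000, w=1.900000:
  k1 = f(1.000000, 1.900000) = 0.703000
  k2 = f(1.290000, 2.103870) = 0.778432
  w ← 1.900000 + (0.29/2)·(0.703000 + 0.778432) = 2.114808
s=1.290000, w=2.114808:
  k1 = f(1.290000, 2.114808) = 0.782479
  k2 = f(1.580000, 2.341726) = 0.866439
  w ← 2.114808 + (0.29/2)·(0.782479 + 0.866439) = 2.353901
s=1.580000, w=2.353901:
  k1 = f(1.580000, 2.353901) = 0.870943
  k2 = f(1.870000, 2.606474) = 0.964395
  w ← 2.353901 + (0.29/2)·(0.870943 + 0.964395) = 2.620025
w(1.87) ≈ 2.6200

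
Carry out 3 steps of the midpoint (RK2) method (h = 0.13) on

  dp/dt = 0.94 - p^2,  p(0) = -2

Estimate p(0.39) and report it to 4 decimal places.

-5.5617

Midpoint: k1 = f(t_n, p_n); k2 = f(t_n + h/2, p_n + (h/2)·k1); p_{n+1} = p_n + h·k2.
t=0.000000, p=-2.000000:
  k1 = f(0.000000, -2.000000) = -3.060000
  k2 = f(0.065000, -2.198900) = -3.895161
  p ← -2.000000 + 0.13·(-3.895161) = -2.506371
t=0.130000, p=-2.506371:
  k1 = f(0.130000, -2.506371) = -5.341895
  k2 = f(0.195000, -2.853594) = -7.203000
  p ← -2.506371 + 0.13·(-7.203000) = -3.442761
t=0.260000, p=-3.442761:
  k1 = f(0.260000, -3.442761) = -10.912603
  k2 = f(0.325000, -4.152080) = -16.299769
  p ← -3.442761 + 0.13·(-16.299769) = -5.561731
p(0.39) ≈ -5.5617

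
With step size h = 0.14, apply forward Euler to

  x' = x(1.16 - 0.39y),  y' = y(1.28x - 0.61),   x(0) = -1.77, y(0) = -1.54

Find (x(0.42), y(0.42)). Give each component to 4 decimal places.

Euler on (x,y): x_{n+1} = x_n + h·x', y_{n+1} = y_n + h·y'.
0.000000: (-1.770000, -1.540000); f=(-3.116262, 4.428424) → (-2.206277, -0.920021)
0.140000: (-2.206277, -0.920021); f=(-3.350911, 3.159382) → (-2.675404, -0.477707)
0.280000: (-2.675404, -0.477707); f=(-3.601912, 1.927318) → (-3.179672, -0.207883)
(x(0.42), y(0.42)) ≈ (-3.1797, -0.2079)

-3.1797, -0.2079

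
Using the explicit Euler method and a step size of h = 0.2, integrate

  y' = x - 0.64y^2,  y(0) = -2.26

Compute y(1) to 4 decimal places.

-23.3796

Euler: y_{n+1} = y_n + h·f(x_n, y_n).
x=0.000000, y=-2.260000: f=-3.268864 → y ← -2.260000 + 0.2·(-3.268864) = -2.913773
x=0.200000, y=-2.913773: f=-5.233646 → y ← -2.913773 + 0.2·(-5.233646) = -3.960502
x=0.400000, y=-3.960502: f=-9.638769 → y ← -3.960502 + 0.2·(-9.638769) = -5.888256
x=0.600000, y=-5.888256: f=-21.589796 → y ← -5.888256 + 0.2·(-21.589796) = -10.206215
x=0.800000, y=-10.206215: f=-65.866766 → y ← -10.206215 + 0.2·(-65.866766) = -23.379568
y(1) ≈ -23.3796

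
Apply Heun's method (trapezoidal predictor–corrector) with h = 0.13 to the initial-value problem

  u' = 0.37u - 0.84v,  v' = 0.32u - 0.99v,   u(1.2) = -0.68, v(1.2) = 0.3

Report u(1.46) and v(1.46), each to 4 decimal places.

-0.8031, 0.1774

Heun on (u,v): k1 = f(t_n, state_n); k2 = f(t_n + h, state_n + h·k1); state_{n+1} = state_n + (h/2)·(k1 + k2).
1.200000: (-0.680000, 0.300000)
  k1 = (-0.503600, -0.514600)
  predictor → (-0.745468, 0.233102)
  k2 = (-0.471629, -0.469321)
  → (-0.743390, 0.236045)
1.330000: (-0.743390, 0.236045)
  k1 = (-0.473332, -0.471569)
  predictor → (-0.804923, 0.174741)
  k2 = (-0.444604, -0.430569)
  → (-0.803056, 0.177406)
(u(1.46), v(1.46)) ≈ (-0.8031, 0.1774)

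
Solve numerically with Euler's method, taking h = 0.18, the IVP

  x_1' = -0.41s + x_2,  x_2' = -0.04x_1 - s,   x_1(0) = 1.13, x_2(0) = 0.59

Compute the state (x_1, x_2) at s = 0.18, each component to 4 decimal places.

1.2362, 0.5819

Euler on (x_1,x_2): x_1_{n+1} = x_1_n + h·x_1', x_2_{n+1} = x_2_n + h·x_2'.
0.000000: (1.130000, 0.590000); f=(0.590000, -0.045200) → (1.236200, 0.581864)
(x_1(0.18), x_2(0.18)) ≈ (1.2362, 0.5819)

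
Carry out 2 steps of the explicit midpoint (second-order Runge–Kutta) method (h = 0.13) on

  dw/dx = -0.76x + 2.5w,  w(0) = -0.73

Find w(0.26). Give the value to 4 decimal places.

Midpoint: k1 = f(x_n, w_n); k2 = f(x_n + h/2, w_n + (h/2)·k1); w_{n+1} = w_n + h·k2.
x=0.000000, w=-0.730000:
  k1 = f(0.000000, -0.730000) = -1.825000
  k2 = f(0.065000, -0.848625) = -2.170962
  w ← -0.730000 + 0.13·(-2.170962) = -1.012225
x=0.130000, w=-1.012225:
  k1 = f(0.130000, -1.012225) = -2.629363
  k2 = f(0.195000, -1.183134) = -3.106034
  w ← -1.012225 + 0.13·(-3.106034) = -1.416010
w(0.26) ≈ -1.4160

-1.4160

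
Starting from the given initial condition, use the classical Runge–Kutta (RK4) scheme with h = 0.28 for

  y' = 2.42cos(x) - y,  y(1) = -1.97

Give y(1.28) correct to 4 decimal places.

-1.2465

RK4: k1 = f(x_n, y_n); k2 = f(x_n + h/2, y_n + (h/2)·k1); k3 = f(x_n + h/2, y_n + (h/2)·k2); k4 = f(x_n + h, y_n + h·k3); y_{n+1} = y_n + (h/6)·(k1 + 2k2 + 2k3 + k4).
x=1.000000, y=-1.970000:
  k1 = f(1.000000, -1.970000) = 3.277532
  k2 = f(1.140000, -1.511146) = 2.521724
  k3 = f(1.140000, -1.616959) = 2.627537
  k4 = f(1.280000, -1.234290) = 1.928140
  y ← -1.970000 + (0.28/6)·(k1 + 2k2 + 2k3 + k4) = -1.246471
y(1.28) ≈ -1.2465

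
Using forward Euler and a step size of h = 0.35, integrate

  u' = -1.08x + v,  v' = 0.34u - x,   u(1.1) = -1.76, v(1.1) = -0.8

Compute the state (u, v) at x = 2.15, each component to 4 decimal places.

Euler on (u,v): u_{n+1} = u_n + h·u', v_{n+1} = v_n + h·v'.
1.100000: (-1.760000, -0.800000); f=(-1.988000, -1.698400) → (-2.455800, -1.394440)
1.450000: (-2.455800, -1.394440); f=(-2.960440, -2.284972) → (-3.491954, -2.194180)
1.800000: (-3.491954, -2.194180); f=(-4.138180, -2.987264) → (-4.940317, -3.239723)
(u(2.15), v(2.15)) ≈ (-4.9403, -3.2397)

-4.9403, -3.2397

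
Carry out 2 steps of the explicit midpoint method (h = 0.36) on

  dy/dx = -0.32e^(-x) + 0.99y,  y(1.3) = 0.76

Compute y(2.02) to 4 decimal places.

Midpoint: k1 = f(x_n, y_n); k2 = f(x_n + h/2, y_n + (h/2)·k1); y_{n+1} = y_n + h·k2.
x=1.300000, y=0.760000:
  k1 = f(1.300000, 0.760000) = 0.665190
  k2 = f(1.480000, 0.879734) = 0.798093
  y ← 0.760000 + 0.36·0.798093 = 1.047313
x=1.660000, y=1.047313:
  k1 = f(1.660000, 1.047313) = 0.975996
  k2 = f(1.840000, 1.222993) = 1.159941
  y ← 1.047313 + 0.36·1.159941 = 1.464892
y(2.02) ≈ 1.4649

1.4649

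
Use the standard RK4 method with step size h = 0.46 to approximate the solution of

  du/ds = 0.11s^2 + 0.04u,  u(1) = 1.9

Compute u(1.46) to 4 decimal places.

2.0134

RK4: k1 = f(s_n, u_n); k2 = f(s_n + h/2, u_n + (h/2)·k1); k3 = f(s_n + h/2, u_n + (h/2)·k2); k4 = f(s_n + h, u_n + h·k3); u_{n+1} = u_n + (h/6)·(k1 + 2k2 + 2k3 + k4).
s=1.000000, u=1.900000:
  k1 = f(1.000000, 1.900000) = 0.186000
  k2 = f(1.230000, 1.942780) = 0.244130
  k3 = f(1.230000, 1.956150) = 0.244665
  k4 = f(1.460000, 2.012546) = 0.314978
  u ← 1.900000 + (0.46/6)·(k1 + 2k2 + 2k3 + k4) = 2.013357
u(1.46) ≈ 2.0134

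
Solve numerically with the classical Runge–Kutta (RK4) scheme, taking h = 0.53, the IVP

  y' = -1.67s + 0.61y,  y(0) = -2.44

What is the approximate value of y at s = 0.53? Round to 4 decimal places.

-3.6331

RK4: k1 = f(s_n, y_n); k2 = f(s_n + h/2, y_n + (h/2)·k1); k3 = f(s_n + h/2, y_n + (h/2)·k2); k4 = f(s_n + h, y_n + h·k3); y_{n+1} = y_n + (h/6)·(k1 + 2k2 + 2k3 + k4).
s=0.000000, y=-2.440000:
  k1 = f(0.000000, -2.440000) = -1.488400
  k2 = f(0.265000, -2.834426) = -2.171550
  k3 = f(0.265000, -3.015461) = -2.281981
  k4 = f(0.530000, -3.649450) = -3.111264
  y ← -2.440000 + (0.53/6)·(k1 + 2k2 + 2k3 + k4) = -3.633094
y(0.53) ≈ -3.6331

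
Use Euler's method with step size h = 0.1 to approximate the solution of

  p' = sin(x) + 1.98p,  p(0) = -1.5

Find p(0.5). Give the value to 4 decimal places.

Euler: p_{n+1} = p_n + h·f(x_n, p_n).
x=0.000000, p=-1.500000: f=-2.970000 → p ← -1.500000 + 0.1·(-2.970000) = -1.797000
x=0.100000, p=-1.797000: f=-3.458227 → p ← -1.797000 + 0.1·(-3.458227) = -2.142823
x=0.200000, p=-2.142823: f=-4.044120 → p ← -2.142823 + 0.1·(-4.044120) = -2.547235
x=0.300000, p=-2.547235: f=-4.748004 → p ← -2.547235 + 0.1·(-4.748004) = -3.022035
x=0.400000, p=-3.022035: f=-5.594211 → p ← -3.022035 + 0.1·(-5.594211) = -3.581456
p(0.5) ≈ -3.5815

-3.5815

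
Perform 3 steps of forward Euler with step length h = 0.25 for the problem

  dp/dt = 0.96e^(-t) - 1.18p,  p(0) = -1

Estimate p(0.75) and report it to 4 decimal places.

0.0462

Euler: p_{n+1} = p_n + h·f(t_n, p_n).
t=0.000000, p=-1.000000: f=2.140000 → p ← -1.000000 + 0.25·2.140000 = -0.465000
t=0.250000, p=-0.465000: f=1.296349 → p ← -0.465000 + 0.25·1.296349 = -0.140913
t=0.500000, p=-0.140913: f=0.748547 → p ← -0.140913 + 0.25·0.748547 = 0.046224
p(0.75) ≈ 0.0462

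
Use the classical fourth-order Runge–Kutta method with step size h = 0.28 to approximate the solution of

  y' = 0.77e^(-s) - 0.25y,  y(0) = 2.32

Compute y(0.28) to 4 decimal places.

RK4: k1 = f(s_n, y_n); k2 = f(s_n + h/2, y_n + (h/2)·k1); k3 = f(s_n + h/2, y_n + (h/2)·k2); k4 = f(s_n + h, y_n + h·k3); y_{n+1} = y_n + (h/6)·(k1 + 2k2 + 2k3 + k4).
s=0.000000, y=2.320000:
  k1 = f(0.000000, 2.320000) = 0.190000
  k2 = f(0.140000, 2.346600) = 0.082756
  k3 = f(0.140000, 2.331586) = 0.086509
  k4 = f(0.280000, 2.344223) = -0.004102
  y ← 2.320000 + (0.28/6)·(k1 + 2k2 + 2k3 + k4) = 2.344473
y(0.28) ≈ 2.3445

2.3445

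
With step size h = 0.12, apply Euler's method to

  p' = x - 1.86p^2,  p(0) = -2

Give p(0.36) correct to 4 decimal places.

Euler: p_{n+1} = p_n + h·f(x_n, p_n).
x=0.000000, p=-2.000000: f=-7.440000 → p ← -2.000000 + 0.12·(-7.440000) = -2.892800
x=0.120000, p=-2.892800: f=-15.445023 → p ← -2.892800 + 0.12·(-15.445023) = -4.746203
x=0.240000, p=-4.746203: f=-41.659179 → p ← -4.746203 + 0.12·(-41.659179) = -9.745304
p(0.36) ≈ -9.7453

-9.7453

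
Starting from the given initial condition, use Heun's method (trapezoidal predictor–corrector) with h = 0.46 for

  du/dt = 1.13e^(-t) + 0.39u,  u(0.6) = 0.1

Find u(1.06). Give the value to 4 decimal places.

Heun: k1 = f(t_n, u_n); k2 = f(t_n + h, u_n + h·k1); u_{n+1} = u_n + (h/2)·(k1 + k2).
t=0.600000, u=0.100000:
  k1 = f(0.600000, 0.100000) = 0.659157
  k2 = f(1.060000, 0.403212) = 0.548748
  u ← 0.100000 + (0.46/2)·(0.659157 + 0.548748) = 0.377818
u(1.06) ≈ 0.3778

0.3778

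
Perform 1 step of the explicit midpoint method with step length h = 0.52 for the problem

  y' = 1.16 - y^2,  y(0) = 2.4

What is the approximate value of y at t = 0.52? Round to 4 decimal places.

2.2494

Midpoint: k1 = f(t_n, y_n); k2 = f(t_n + h/2, y_n + (h/2)·k1); y_{n+1} = y_n + h·k2.
t=0.000000, y=2.400000:
  k1 = f(0.000000, 2.400000) = -4.600000
  k2 = f(0.260000, 1.204000) = -0.289616
  y ← 2.400000 + 0.52·(-0.289616) = 2.249400
y(0.52) ≈ 2.2494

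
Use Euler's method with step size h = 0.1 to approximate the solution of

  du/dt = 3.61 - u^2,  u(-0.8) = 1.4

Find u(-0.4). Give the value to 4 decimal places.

Euler: u_{n+1} = u_n + h·f(t_n, u_n).
t=-0.800000, u=1.400000: f=1.650000 → u ← 1.400000 + 0.1·1.650000 = 1.565000
t=-0.700000, u=1.565000: f=1.160775 → u ← 1.565000 + 0.1·1.160775 = 1.681078
t=-0.600000, u=1.681078: f=0.783978 → u ← 1.681078 + 0.1·0.783978 = 1.759475
t=-0.500000, u=1.759475: f=0.514247 → u ← 1.759475 + 0.1·0.514247 = 1.810900
u(-0.4) ≈ 1.8109

1.8109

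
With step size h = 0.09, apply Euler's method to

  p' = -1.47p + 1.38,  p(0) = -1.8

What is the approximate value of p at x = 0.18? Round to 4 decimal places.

Euler: p_{n+1} = p_n + h·f(x_n, p_n).
x=0.000000, p=-1.800000: f=4.026000 → p ← -1.800000 + 0.09·4.026000 = -1.437660
x=0.090000, p=-1.437660: f=3.493360 → p ← -1.437660 + 0.09·3.493360 = -1.123258
p(0.18) ≈ -1.1233

-1.1233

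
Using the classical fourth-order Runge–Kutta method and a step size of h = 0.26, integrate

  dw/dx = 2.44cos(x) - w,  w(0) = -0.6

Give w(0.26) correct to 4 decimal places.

0.0893

RK4: k1 = f(x_n, w_n); k2 = f(x_n + h/2, w_n + (h/2)·k1); k3 = f(x_n + h/2, w_n + (h/2)·k2); k4 = f(x_n + h, w_n + h·k3); w_{n+1} = w_n + (h/6)·(k1 + 2k2 + 2k3 + k4).
x=0.000000, w=-0.600000:
  k1 = f(0.000000, -0.600000) = 3.040000
  k2 = f(0.130000, -0.204800) = 2.624211
  k3 = f(0.130000, -0.258853) = 2.678264
  k4 = f(0.260000, 0.096349) = 2.261643
  w ← -0.600000 + (0.26/6)·(k1 + 2k2 + 2k3 + k4) = 0.089286
w(0.26) ≈ 0.0893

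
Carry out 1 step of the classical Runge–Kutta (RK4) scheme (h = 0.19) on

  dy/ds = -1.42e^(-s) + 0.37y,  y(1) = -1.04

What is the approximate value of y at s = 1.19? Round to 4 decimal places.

-1.2095

RK4: k1 = f(s_n, y_n); k2 = f(s_n + h/2, y_n + (h/2)·k1); k3 = f(s_n + h/2, y_n + (h/2)·k2); k4 = f(s_n + h, y_n + h·k3); y_{n+1} = y_n + (h/6)·(k1 + 2k2 + 2k3 + k4).
s=1.000000, y=-1.040000:
  k1 = f(1.000000, -1.040000) = -0.907189
  k2 = f(1.095000, -1.126183) = -0.891734
  k3 = f(1.095000, -1.124715) = -0.891191
  k4 = f(1.190000, -1.209326) = -0.879445
  y ← -1.040000 + (0.19/6)·(k1 + 2k2 + 2k3 + k4) = -1.209495
y(1.19) ≈ -1.2095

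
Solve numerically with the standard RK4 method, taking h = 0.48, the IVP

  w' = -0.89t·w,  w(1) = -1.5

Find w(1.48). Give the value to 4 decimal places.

-0.8834

RK4: k1 = f(t_n, w_n); k2 = f(t_n + h/2, w_n + (h/2)·k1); k3 = f(t_n + h/2, w_n + (h/2)·k2); k4 = f(t_n + h, w_n + h·k3); w_{n+1} = w_n + (h/6)·(k1 + 2k2 + 2k3 + k4).
t=1.000000, w=-1.500000:
  k1 = f(1.000000, -1.500000) = 1.335000
  k2 = f(1.240000, -1.179600) = 1.301807
  k3 = f(1.240000, -1.187566) = 1.310598
  k4 = f(1.480000, -0.870913) = 1.147166
  w ← -1.500000 + (0.48/6)·(k1 + 2k2 + 2k3 + k4) = -0.883442
w(1.48) ≈ -0.8834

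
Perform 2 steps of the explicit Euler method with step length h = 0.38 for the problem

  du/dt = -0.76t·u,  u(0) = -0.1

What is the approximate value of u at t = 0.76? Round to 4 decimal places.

Euler: u_{n+1} = u_n + h·f(t_n, u_n).
t=0.000000, u=-0.100000: f=0.000000 → u ← -0.100000 + 0.38·0.000000 = -0.100000
t=0.380000, u=-0.100000: f=0.028880 → u ← -0.100000 + 0.38·0.028880 = -0.089026
u(0.76) ≈ -0.0890

-0.0890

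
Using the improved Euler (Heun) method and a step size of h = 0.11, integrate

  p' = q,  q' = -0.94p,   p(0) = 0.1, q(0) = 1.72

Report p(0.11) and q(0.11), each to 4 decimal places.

Heun on (p,q): k1 = f(s_n, state_n); k2 = f(s_n + h, state_n + h·k1); state_{n+1} = state_n + (h/2)·(k1 + k2).
0.000000: (0.100000, 1.720000)
  k1 = (1.720000, -0.094000)
  predictor → (0.289200, 1.709660)
  k2 = (1.709660, -0.271848)
  → (0.288631, 1.699878)
(p(0.11), q(0.11)) ≈ (0.2886, 1.6999)

0.2886, 1.6999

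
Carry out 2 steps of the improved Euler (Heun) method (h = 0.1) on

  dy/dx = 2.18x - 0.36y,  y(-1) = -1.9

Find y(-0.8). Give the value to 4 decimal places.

Heun: k1 = f(x_n, y_n); k2 = f(x_n + h, y_n + h·k1); y_{n+1} = y_n + (h/2)·(k1 + k2).
x=-1.000000, y=-1.900000:
  k1 = f(-1.000000, -1.900000) = -1.496000
  k2 = f(-0.900000, -2.049600) = -1.224144
  y ← -1.900000 + (0.1/2)·(-1.496000 + (-1.224144)) = -2.036007
x=-0.900000, y=-2.036007:
  k1 = f(-0.900000, -2.036007) = -1.229037
  k2 = f(-0.800000, -2.158911) = -0.966792
  y ← -2.036007 + (0.1/2)·(-1.229037 + (-0.966792)) = -2.145799
y(-0.8) ≈ -2.1458

-2.1458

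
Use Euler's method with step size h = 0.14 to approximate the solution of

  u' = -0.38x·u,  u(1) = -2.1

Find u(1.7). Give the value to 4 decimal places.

Euler: u_{n+1} = u_n + h·f(x_n, u_n).
x=1.000000, u=-2.100000: f=0.798000 → u ← -2.100000 + 0.14·0.798000 = -1.988280
x=1.140000, u=-1.988280: f=0.861323 → u ← -1.988280 + 0.14·0.861323 = -1.867695
x=1.280000, u=-1.867695: f=0.908447 → u ← -1.867695 + 0.14·0.908447 = -1.740512
x=1.420000, u=-1.740512: f=0.939180 → u ← -1.740512 + 0.14·0.939180 = -1.609027
x=1.560000, u=-1.609027: f=0.953831 → u ← -1.609027 + 0.14·0.953831 = -1.475491
u(1.7) ≈ -1.4755

-1.4755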